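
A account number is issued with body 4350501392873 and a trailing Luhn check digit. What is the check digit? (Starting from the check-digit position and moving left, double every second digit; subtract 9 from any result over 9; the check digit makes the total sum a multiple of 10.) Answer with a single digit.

Partial digits right→left: 3 7 8 2 9 3 1 0 5 0 5 3 4
Double every second digit counting from the check-digit position (so the 1st, 3rd, 5th, ... of the partial from the right).
  doubled (with −9 where >9): 6 7 9 2 1 1 8 → sum 34
  kept as-is: 7 2 3 0 0 3 → sum 15
Total = 34 + 15 = 49.
Check digit = (10 − (49 mod 10)) mod 10 = 1.

1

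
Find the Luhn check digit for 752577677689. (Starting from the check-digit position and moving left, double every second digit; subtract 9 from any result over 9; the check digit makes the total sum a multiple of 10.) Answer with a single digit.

9

Partial digits right→left: 9 8 6 7 7 6 7 7 5 2 5 7
Double every second digit counting from the check-digit position (so the 1st, 3rd, 5th, ... of the partial from the right).
  doubled (with −9 where >9): 9 3 5 5 1 1 → sum 24
  kept as-is: 8 7 6 7 2 7 → sum 37
Total = 24 + 37 = 61.
Check digit = (10 − (61 mod 10)) mod 10 = 9.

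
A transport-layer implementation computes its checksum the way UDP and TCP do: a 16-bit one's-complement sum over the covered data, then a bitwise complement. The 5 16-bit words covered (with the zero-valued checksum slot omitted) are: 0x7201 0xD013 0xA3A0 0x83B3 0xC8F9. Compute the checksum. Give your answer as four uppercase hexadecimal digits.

CD9C

One's-complement addition (fold any carry out of bit 15 back into bit 0):
  0x7201 + 0xD013 = 0x14214 → wrap carry → 0x4215
  0x4215 + 0xA3A0 = 0x0E5B5
  0xE5B5 + 0x83B3 = 0x16968 → wrap carry → 0x6969
  0x6969 + 0xC8F9 = 0x13262 → wrap carry → 0x3263
One's-complement sum = 0x3263.
Checksum = ~0x3263 & 0xFFFF = 0xCD9C.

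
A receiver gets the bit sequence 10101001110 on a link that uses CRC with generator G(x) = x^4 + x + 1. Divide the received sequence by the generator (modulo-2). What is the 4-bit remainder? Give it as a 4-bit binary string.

0000

Modulo-2 division of 10101001110 by 10011:
  pos 0: 10101 XOR 10011 = 00110
  pos 2: 11000 XOR 10011 = 01011
  pos 3: 10111 XOR 10011 = 00100
  pos 5: 10011 XOR 10011 = 00000
Remainder = 0000 (zero — the frame passes the CRC check).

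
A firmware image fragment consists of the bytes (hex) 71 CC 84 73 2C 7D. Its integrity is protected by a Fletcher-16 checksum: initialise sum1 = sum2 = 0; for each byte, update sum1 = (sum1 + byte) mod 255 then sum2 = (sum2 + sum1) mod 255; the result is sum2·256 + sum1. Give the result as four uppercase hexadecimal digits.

Running sums (mod 255):
  after byte 0 (71): sum1=113, sum2=113
  after byte 1 (CC): sum1=62, sum2=175
  after byte 2 (84): sum1=194, sum2=114
  after byte 3 (73): sum1=54, sum2=168
  after byte 4 (2C): sum1=98, sum2=11
  after byte 5 (7D): sum1=223, sum2=234
Checksum = sum2·256 + sum1 = 234·256 + 223 = 60127 = 0xEADF.

EADF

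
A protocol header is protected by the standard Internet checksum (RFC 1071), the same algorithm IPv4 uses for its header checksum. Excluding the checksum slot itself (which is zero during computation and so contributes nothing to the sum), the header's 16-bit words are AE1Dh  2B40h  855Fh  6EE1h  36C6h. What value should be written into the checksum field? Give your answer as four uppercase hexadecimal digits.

FB9A

One's-complement addition (fold any carry out of bit 15 back into bit 0):
  0xAE1D + 0x2B40 = 0x0D95D
  0xD95D + 0x855F = 0x15EBC → wrap carry → 0x5EBD
  0x5EBD + 0x6EE1 = 0x0CD9E
  0xCD9E + 0x36C6 = 0x10464 → wrap carry → 0x0465
One's-complement sum = 0x0465.
Checksum = ~0x0465 & 0xFFFF = 0xFB9A.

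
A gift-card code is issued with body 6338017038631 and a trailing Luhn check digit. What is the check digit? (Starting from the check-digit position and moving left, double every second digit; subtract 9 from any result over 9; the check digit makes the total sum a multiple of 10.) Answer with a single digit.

2

Partial digits right→left: 1 3 6 8 3 0 7 1 0 8 3 3 6
Double every second digit counting from the check-digit position (so the 1st, 3rd, 5th, ... of the partial from the right).
  doubled (with −9 where >9): 2 3 6 5 0 6 3 → sum 25
  kept as-is: 3 8 0 1 8 3 → sum 23
Total = 25 + 23 = 48.
Check digit = (10 − (48 mod 10)) mod 10 = 2.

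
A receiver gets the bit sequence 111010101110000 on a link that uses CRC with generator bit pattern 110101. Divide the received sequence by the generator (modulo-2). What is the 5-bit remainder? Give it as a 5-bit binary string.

Modulo-2 division of 111010101110000 by 110101:
  pos 0: 111010 XOR 110101 = 001111
  pos 2: 111110 XOR 110101 = 001011
  pos 4: 101111 XOR 110101 = 011010
  pos 5: 110101 XOR 110101 = 000000
Remainder = 00000 (zero — the frame passes the CRC check).

00000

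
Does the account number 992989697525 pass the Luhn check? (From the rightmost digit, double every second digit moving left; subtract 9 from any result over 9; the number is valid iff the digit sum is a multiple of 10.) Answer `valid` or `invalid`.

invalid

From the right, keep odd positions and double even positions (subtract 9 from any doubled value over 9):
  doubled (positions 2,4,...): 4 5 3 7 4 9 → sum 32
  kept (positions 1,3,...): 5 5 9 9 9 9 → sum 46
Total = 78.
78 mod 10 = 8, so the number is invalid.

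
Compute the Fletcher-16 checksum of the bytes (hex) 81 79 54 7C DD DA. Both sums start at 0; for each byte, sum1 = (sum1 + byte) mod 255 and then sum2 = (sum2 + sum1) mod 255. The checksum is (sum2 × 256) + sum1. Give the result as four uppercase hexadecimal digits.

Running sums (mod 255):
  after byte 0 (81): sum1=129, sum2=129
  after byte 1 (79): sum1=250, sum2=124
  after byte 2 (54): sum1=79, sum2=203
  after byte 3 (7C): sum1=203, sum2=151
  after byte 4 (DD): sum1=169, sum2=65
  after byte 5 (DA): sum1=132, sum2=197
Checksum = sum2·256 + sum1 = 197·256 + 132 = 50564 = 0xC584.

C584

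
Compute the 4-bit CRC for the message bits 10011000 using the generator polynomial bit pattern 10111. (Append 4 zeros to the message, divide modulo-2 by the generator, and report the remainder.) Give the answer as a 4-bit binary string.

0100

Append 4 zeros: 100110000000. Divide by 10111 (XOR where the leading bit is 1):
  pos 0: 10011 XOR 10111 = 00100
  pos 2: 10000 XOR 10111 = 00111
  pos 4: 11100 XOR 10111 = 01011
  pos 5: 10110 XOR 10111 = 00001
Remainder (last 4 bits) = 0100. This is the CRC / FCS.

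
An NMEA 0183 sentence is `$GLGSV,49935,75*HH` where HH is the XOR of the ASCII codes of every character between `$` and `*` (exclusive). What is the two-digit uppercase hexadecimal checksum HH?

79

XOR the ASCII codes of the payload characters:
  'G' = 0x47 → acc = 0x47
  'L' = 0x4C → acc = 0x0B
  'G' = 0x47 → acc = 0x4C
  'S' = 0x53 → acc = 0x1F
  'V' = 0x56 → acc = 0x49
  ',' = 0x2C → acc = 0x65
  '4' = 0x34 → acc = 0x51
  '9' = 0x39 → acc = 0x68
  '9' = 0x39 → acc = 0x51
  '3' = 0x33 → acc = 0x62
  '5' = 0x35 → acc = 0x57
  ',' = 0x2C → acc = 0x7B
  '7' = 0x37 → acc = 0x4C
  '5' = 0x35 → acc = 0x79
Checksum = 0x79.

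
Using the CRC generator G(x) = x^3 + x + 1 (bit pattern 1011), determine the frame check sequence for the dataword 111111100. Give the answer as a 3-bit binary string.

Append 3 zeros: 111111100000. Divide by 1011 (XOR where the leading bit is 1):
  pos 0: 1111 XOR 1011 = 0100
  pos 1: 1001 XOR 1011 = 0010
  pos 3: 1011 XOR 1011 = 0000
Remainder (last 3 bits) = 000. This is the CRC / FCS.

000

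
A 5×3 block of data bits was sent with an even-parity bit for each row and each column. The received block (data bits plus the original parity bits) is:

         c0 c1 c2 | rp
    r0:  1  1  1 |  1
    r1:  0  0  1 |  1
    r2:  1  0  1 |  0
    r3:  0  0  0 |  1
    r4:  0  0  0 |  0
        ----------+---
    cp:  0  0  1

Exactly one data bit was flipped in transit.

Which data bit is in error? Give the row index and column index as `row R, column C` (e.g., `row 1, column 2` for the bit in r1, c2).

row 3, column 1

Recompute each row's even parity and compare to rp:
  r0: data parity 1, sent rp 1 → ok
  r1: data parity 1, sent rp 1 → ok
  r2: data parity 0, sent rp 0 → ok
  r3: data parity 0, sent rp 1 → mismatch
  r4: data parity 0, sent rp 0 → ok
Recompute each column's even parity and compare to cp:
  c0: data parity 0, sent cp 0 → ok
  c1: data parity 1, sent cp 0 → mismatch
  c2: data parity 1, sent cp 1 → ok
Exactly one row (r3) and one column (c1) fail → the flipped bit is at their intersection.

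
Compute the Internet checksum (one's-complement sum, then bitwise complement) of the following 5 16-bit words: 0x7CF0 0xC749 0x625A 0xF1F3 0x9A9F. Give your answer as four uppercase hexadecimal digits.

One's-complement addition (fold any carry out of bit 15 back into bit 0):
  0x7CF0 + 0xC749 = 0x14439 → wrap carry → 0x443A
  0x443A + 0x625A = 0x0A694
  0xA694 + 0xF1F3 = 0x19887 → wrap carry → 0x9888
  0x9888 + 0x9A9F = 0x13327 → wrap carry → 0x3328
One's-complement sum = 0x3328.
Checksum = ~0x3328 & 0xFFFF = 0xCCD7.

CCD7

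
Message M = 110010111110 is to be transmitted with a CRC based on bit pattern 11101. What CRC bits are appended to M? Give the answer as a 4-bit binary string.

Append 4 zeros: 1100101111100000. Divide by 11101 (XOR where the leading bit is 1):
  pos 0: 11001 XOR 11101 = 00100
  pos 2: 10001 XOR 11101 = 01100
  pos 3: 11001 XOR 11101 = 00100
  pos 5: 10011 XOR 11101 = 01110
  pos 6: 11101 XOR 11101 = 00000
Remainder (last 4 bits) = 0000. This is the CRC / FCS.

0000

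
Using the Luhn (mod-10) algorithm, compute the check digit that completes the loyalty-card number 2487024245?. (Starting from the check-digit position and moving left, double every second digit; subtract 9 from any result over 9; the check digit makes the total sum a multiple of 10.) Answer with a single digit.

Partial digits right→left: 5 4 2 4 2 0 7 8 4 2
Double every second digit counting from the check-digit position (so the 1st, 3rd, 5th, ... of the partial from the right).
  doubled (with −9 where >9): 1 4 4 5 8 → sum 22
  kept as-is: 4 4 0 8 2 → sum 18
Total = 22 + 18 = 40.
Check digit = (10 − (40 mod 10)) mod 10 = 0.

0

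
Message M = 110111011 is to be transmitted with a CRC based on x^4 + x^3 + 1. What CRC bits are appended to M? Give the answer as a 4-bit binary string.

Append 4 zeros: 1101110110000. Divide by 11001 (XOR where the leading bit is 1):
  pos 0: 11011 XOR 11001 = 00010
  pos 3: 10101 XOR 11001 = 01100
  pos 4: 11001 XOR 11001 = 00000
Remainder (last 4 bits) = 0000. This is the CRC / FCS.

0000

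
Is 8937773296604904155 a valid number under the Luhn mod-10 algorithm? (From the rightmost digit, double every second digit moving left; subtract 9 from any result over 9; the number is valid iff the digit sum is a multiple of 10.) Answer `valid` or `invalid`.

From the right, keep odd positions and double even positions (subtract 9 from any doubled value over 9):
  doubled (positions 2,4,...): 1 8 9 0 3 4 5 5 9 → sum 44
  kept (positions 1,3,...): 5 1 0 4 6 9 3 7 3 8 → sum 46
Total = 90.
90 mod 10 = 0, so the number is valid.

valid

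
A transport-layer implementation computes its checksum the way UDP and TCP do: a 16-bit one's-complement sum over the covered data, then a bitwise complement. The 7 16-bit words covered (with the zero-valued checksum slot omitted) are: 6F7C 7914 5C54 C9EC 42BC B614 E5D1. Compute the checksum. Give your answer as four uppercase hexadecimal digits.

128B

One's-complement addition (fold any carry out of bit 15 back into bit 0):
  0x6F7C + 0x7914 = 0x0E890
  0xE890 + 0x5C54 = 0x144E4 → wrap carry → 0x44E5
  0x44E5 + 0xC9EC = 0x10ED1 → wrap carry → 0x0ED2
  0x0ED2 + 0x42BC = 0x0518E
  0x518E + 0xB614 = 0x107A2 → wrap carry → 0x07A3
  0x07A3 + 0xE5D1 = 0x0ED74
One's-complement sum = 0xED74.
Checksum = ~0xED74 & 0xFFFF = 0x128B.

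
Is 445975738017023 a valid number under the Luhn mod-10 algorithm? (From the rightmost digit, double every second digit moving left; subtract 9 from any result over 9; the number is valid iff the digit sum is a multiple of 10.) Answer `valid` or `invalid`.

From the right, keep odd positions and double even positions (subtract 9 from any doubled value over 9):
  doubled (positions 2,4,...): 4 5 0 6 1 9 8 → sum 33
  kept (positions 1,3,...): 3 0 1 8 7 7 5 4 → sum 35
Total = 68.
68 mod 10 = 8, so the number is invalid.

invalid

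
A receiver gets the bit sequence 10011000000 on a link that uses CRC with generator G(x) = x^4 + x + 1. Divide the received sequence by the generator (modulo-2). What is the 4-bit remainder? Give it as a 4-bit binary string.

0000

Modulo-2 division of 10011000000 by 10011:
  pos 0: 10011 XOR 10011 = 00000
Remainder = 0000 (zero — the frame passes the CRC check).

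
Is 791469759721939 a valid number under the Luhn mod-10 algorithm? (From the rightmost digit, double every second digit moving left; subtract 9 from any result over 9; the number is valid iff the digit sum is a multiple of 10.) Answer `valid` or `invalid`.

From the right, keep odd positions and double even positions (subtract 9 from any doubled value over 9):
  doubled (positions 2,4,...): 6 2 5 1 9 8 9 → sum 40
  kept (positions 1,3,...): 9 9 2 9 7 6 1 7 → sum 50
Total = 90.
90 mod 10 = 0, so the number is valid.

valid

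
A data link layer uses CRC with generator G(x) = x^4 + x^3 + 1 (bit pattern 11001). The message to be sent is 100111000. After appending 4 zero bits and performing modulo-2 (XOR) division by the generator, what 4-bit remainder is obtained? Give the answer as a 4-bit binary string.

1111

Append 4 zeros: 1001110000000. Divide by 11001 (XOR where the leading bit is 1):
  pos 0: 10011 XOR 11001 = 01010
  pos 1: 10101 XOR 11001 = 01100
  pos 2: 11000 XOR 11001 = 00001
  pos 6: 10000 XOR 11001 = 01001
  pos 7: 10010 XOR 11001 = 01011
  pos 8: 10110 XOR 11001 = 01111
Remainder (last 4 bits) = 1111. This is the CRC / FCS.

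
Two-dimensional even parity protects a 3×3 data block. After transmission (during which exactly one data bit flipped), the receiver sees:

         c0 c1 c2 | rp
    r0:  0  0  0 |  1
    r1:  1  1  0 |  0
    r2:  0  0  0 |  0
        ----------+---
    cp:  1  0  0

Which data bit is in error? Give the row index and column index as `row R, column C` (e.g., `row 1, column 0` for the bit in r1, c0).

row 0, column 1

Recompute each row's even parity and compare to rp:
  r0: data parity 0, sent rp 1 → mismatch
  r1: data parity 0, sent rp 0 → ok
  r2: data parity 0, sent rp 0 → ok
Recompute each column's even parity and compare to cp:
  c0: data parity 1, sent cp 1 → ok
  c1: data parity 1, sent cp 0 → mismatch
  c2: data parity 0, sent cp 0 → ok
Exactly one row (r0) and one column (c1) fail → the flipped bit is at their intersection.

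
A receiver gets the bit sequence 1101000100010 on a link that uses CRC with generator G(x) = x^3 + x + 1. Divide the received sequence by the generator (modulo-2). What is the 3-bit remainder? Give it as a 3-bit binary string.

000

Modulo-2 division of 1101000100010 by 1011:
  pos 0: 1101 XOR 1011 = 0110
  pos 1: 1100 XOR 1011 = 0111
  pos 2: 1110 XOR 1011 = 0101
  pos 3: 1010 XOR 1011 = 0001
  pos 6: 1100 XOR 1011 = 0111
  pos 7: 1110 XOR 1011 = 0101
  pos 8: 1011 XOR 1011 = 0000
Remainder = 000 (zero — the frame passes the CRC check).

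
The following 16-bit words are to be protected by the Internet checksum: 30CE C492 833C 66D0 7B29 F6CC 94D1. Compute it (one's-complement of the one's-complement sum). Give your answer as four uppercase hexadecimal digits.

One's-complement addition (fold any carry out of bit 15 back into bit 0):
  0x30CE + 0xC492 = 0x0F560
  0xF560 + 0x833C = 0x1789C → wrap carry → 0x789D
  0x789D + 0x66D0 = 0x0DF6D
  0xDF6D + 0x7B29 = 0x15A96 → wrap carry → 0x5A97
  0x5A97 + 0xF6CC = 0x15163 → wrap carry → 0x5164
  0x5164 + 0x94D1 = 0x0E635
One's-complement sum = 0xE635.
Checksum = ~0xE635 & 0xFFFF = 0x19CA.

19CA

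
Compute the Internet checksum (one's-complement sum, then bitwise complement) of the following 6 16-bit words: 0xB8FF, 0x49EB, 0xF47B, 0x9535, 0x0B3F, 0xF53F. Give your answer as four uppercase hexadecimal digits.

One's-complement addition (fold any carry out of bit 15 back into bit 0):
  0xB8FF + 0x49EB = 0x102EA → wrap carry → 0x02EB
  0x02EB + 0xF47B = 0x0F766
  0xF766 + 0x9535 = 0x18C9B → wrap carry → 0x8C9C
  0x8C9C + 0x0B3F = 0x097DB
  0x97DB + 0xF53F = 0x18D1A → wrap carry → 0x8D1B
One's-complement sum = 0x8D1B.
Checksum = ~0x8D1B & 0xFFFF = 0x72E4.

72E4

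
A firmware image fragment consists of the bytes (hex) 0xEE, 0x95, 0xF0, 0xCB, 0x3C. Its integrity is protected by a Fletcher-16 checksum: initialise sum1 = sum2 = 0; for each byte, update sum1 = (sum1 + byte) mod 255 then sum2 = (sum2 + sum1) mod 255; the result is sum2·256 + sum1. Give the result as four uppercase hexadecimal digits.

A77D

Running sums (mod 255):
  after byte 0 (0xEE): sum1=238, sum2=238
  after byte 1 (0x95): sum1=132, sum2=115
  after byte 2 (0xF0): sum1=117, sum2=232
  after byte 3 (0xCB): sum1=65, sum2=42
  after byte 4 (0x3C): sum1=125, sum2=167
Checksum = sum2·256 + sum1 = 167·256 + 125 = 42877 = 0xA77D.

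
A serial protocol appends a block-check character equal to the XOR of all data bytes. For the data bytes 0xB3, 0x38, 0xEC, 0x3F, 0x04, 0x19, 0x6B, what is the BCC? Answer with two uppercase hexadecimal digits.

2E

XOR the bytes together:
  start with 0xB3
  0xB3 ⊕ 0x38 = 0x8B
  0x8B ⊕ 0xEC = 0x67
  0x67 ⊕ 0x3F = 0x58
  0x58 ⊕ 0x04 = 0x5C
  0x5C ⊕ 0x19 = 0x45
  0x45 ⊕ 0x6B = 0x2E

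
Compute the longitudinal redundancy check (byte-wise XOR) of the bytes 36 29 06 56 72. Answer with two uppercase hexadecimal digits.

3D

XOR the bytes together:
  start with 0x36
  0x36 ⊕ 0x29 = 0x1F
  0x1F ⊕ 0x06 = 0x19
  0x19 ⊕ 0x56 = 0x4F
  0x4F ⊕ 0x72 = 0x3D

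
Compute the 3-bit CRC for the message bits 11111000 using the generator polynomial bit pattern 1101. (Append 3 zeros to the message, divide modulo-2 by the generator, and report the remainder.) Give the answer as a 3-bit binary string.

Append 3 zeros: 11111000000. Divide by 1101 (XOR where the leading bit is 1):
  pos 0: 1111 XOR 1101 = 0010
  pos 2: 1010 XOR 1101 = 0111
  pos 3: 1110 XOR 1101 = 0011
  pos 5: 1100 XOR 1101 = 0001
Remainder (last 3 bits) = 100. This is the CRC / FCS.

100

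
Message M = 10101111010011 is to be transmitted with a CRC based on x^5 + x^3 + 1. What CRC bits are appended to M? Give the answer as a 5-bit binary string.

Append 5 zeros: 1010111101001100000. Divide by 101001 (XOR where the leading bit is 1):
  pos 0: 101011 XOR 101001 = 000010
  pos 4: 101101 XOR 101001 = 000100
  pos 7: 100001 XOR 101001 = 001000
  pos 9: 100010 XOR 101001 = 001011
  pos 11: 101100 XOR 101001 = 000101
Remainder (last 5 bits) = 10100. This is the CRC / FCS.

10100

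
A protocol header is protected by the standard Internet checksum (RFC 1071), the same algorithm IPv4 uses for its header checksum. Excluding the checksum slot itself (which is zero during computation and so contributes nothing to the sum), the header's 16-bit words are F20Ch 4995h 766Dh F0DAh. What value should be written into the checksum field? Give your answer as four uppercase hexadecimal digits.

One's-complement addition (fold any carry out of bit 15 back into bit 0):
  0xF20C + 0x4995 = 0x13BA1 → wrap carry → 0x3BA2
  0x3BA2 + 0x766D = 0x0B20F
  0xB20F + 0xF0DA = 0x1A2E9 → wrap carry → 0xA2EA
One's-complement sum = 0xA2EA.
Checksum = ~0xA2EA & 0xFFFF = 0x5D15.

5D15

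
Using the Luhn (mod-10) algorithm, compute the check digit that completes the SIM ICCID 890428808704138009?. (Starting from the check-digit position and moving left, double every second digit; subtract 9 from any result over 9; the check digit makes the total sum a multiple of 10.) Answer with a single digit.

3

Partial digits right→left: 9 0 0 8 3 1 4 0 7 8 0 8 8 2 4 0 9 8
Double every second digit counting from the check-digit position (so the 1st, 3rd, 5th, ... of the partial from the right).
  doubled (with −9 where >9): 9 0 6 8 5 0 7 8 9 → sum 52
  kept as-is: 0 8 1 0 8 8 2 0 8 → sum 35
Total = 52 + 35 = 87.
Check digit = (10 − (87 mod 10)) mod 10 = 3.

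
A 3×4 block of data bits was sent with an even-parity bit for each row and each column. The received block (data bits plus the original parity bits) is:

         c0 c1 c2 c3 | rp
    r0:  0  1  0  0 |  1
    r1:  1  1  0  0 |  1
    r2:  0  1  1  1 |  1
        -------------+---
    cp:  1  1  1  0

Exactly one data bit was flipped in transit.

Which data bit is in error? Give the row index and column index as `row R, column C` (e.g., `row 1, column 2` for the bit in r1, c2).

Recompute each row's even parity and compare to rp:
  r0: data parity 1, sent rp 1 → ok
  r1: data parity 0, sent rp 1 → mismatch
  r2: data parity 1, sent rp 1 → ok
Recompute each column's even parity and compare to cp:
  c0: data parity 1, sent cp 1 → ok
  c1: data parity 1, sent cp 1 → ok
  c2: data parity 1, sent cp 1 → ok
  c3: data parity 1, sent cp 0 → mismatch
Exactly one row (r1) and one column (c3) fail → the flipped bit is at their intersection.

row 1, column 3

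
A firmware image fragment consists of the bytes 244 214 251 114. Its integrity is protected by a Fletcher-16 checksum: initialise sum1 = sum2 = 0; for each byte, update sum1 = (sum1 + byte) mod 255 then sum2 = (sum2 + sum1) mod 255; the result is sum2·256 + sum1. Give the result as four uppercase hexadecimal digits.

Running sums (mod 255):
  after byte 0 (244): sum1=244, sum2=244
  after byte 1 (214): sum1=203, sum2=192
  after byte 2 (251): sum1=199, sum2=136
  after byte 3 (114): sum1=58, sum2=194
Checksum = sum2·256 + sum1 = 194·256 + 58 = 49722 = 0xC23A.

C23A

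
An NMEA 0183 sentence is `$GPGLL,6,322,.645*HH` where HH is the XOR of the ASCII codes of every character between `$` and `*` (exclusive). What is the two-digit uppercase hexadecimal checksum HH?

60

XOR the ASCII codes of the payload characters:
  'G' = 0x47 → acc = 0x47
  'P' = 0x50 → acc = 0x17
  'G' = 0x47 → acc = 0x50
  'L' = 0x4C → acc = 0x1C
  'L' = 0x4C → acc = 0x50
  ',' = 0x2C → acc = 0x7C
  '6' = 0x36 → acc = 0x4A
  ',' = 0x2C → acc = 0x66
  '3' = 0x33 → acc = 0x55
  '2' = 0x32 → acc = 0x67
  '2' = 0x32 → acc = 0x55
  ',' = 0x2C → acc = 0x79
  '.' = 0x2E → acc = 0x57
  '6' = 0x36 → acc = 0x61
  '4' = 0x34 → acc = 0x55
  '5' = 0x35 → acc = 0x60
Checksum = 0x60.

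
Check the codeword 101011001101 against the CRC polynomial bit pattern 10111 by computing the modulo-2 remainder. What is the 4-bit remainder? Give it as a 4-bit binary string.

0100

Modulo-2 division of 101011001101 by 10111:
  pos 0: 10101 XOR 10111 = 00010
  pos 3: 10100 XOR 10111 = 00011
  pos 6: 11110 XOR 10111 = 01001
  pos 7: 10011 XOR 10111 = 00100
Remainder = 0100 (nonzero — an error is detected).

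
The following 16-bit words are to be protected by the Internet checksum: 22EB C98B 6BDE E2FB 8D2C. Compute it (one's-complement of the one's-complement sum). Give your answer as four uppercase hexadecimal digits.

One's-complement addition (fold any carry out of bit 15 back into bit 0):
  0x22EB + 0xC98B = 0x0EC76
  0xEC76 + 0x6BDE = 0x15854 → wrap carry → 0x5855
  0x5855 + 0xE2FB = 0x13B50 → wrap carry → 0x3B51
  0x3B51 + 0x8D2C = 0x0C87D
One's-complement sum = 0xC87D.
Checksum = ~0xC87D & 0xFFFF = 0x3782.

3782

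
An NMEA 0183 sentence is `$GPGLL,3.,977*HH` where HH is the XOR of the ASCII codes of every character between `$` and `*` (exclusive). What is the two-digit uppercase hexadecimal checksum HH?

XOR the ASCII codes of the payload characters:
  'G' = 0x47 → acc = 0x47
  'P' = 0x50 → acc = 0x17
  'G' = 0x47 → acc = 0x50
  'L' = 0x4C → acc = 0x1C
  'L' = 0x4C → acc = 0x50
  ',' = 0x2C → acc = 0x7C
  '3' = 0x33 → acc = 0x4F
  '.' = 0x2E → acc = 0x61
  ',' = 0x2C → acc = 0x4D
  '9' = 0x39 → acc = 0x74
  '7' = 0x37 → acc = 0x43
  '7' = 0x37 → acc = 0x74
Checksum = 0x74.

74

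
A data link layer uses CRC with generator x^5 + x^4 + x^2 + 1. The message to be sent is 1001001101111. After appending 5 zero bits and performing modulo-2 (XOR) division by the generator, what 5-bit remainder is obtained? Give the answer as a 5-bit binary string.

00000

Append 5 zeros: 100100110111100000. Divide by 110101 (XOR where the leading bit is 1):
  pos 0: 100100 XOR 110101 = 010001
  pos 1: 100011 XOR 110101 = 010110
  pos 2: 101101 XOR 110101 = 011000
  pos 3: 110000 XOR 110101 = 000101
  pos 6: 101111 XOR 110101 = 011010
  pos 7: 110101 XOR 110101 = 000000
Remainder (last 5 bits) = 00000. This is the CRC / FCS.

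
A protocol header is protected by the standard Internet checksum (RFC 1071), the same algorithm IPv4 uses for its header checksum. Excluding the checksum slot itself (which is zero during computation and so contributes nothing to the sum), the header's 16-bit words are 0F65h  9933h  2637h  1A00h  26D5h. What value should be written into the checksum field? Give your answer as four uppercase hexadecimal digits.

One's-complement addition (fold any carry out of bit 15 back into bit 0):
  0x0F65 + 0x9933 = 0x0A898
  0xA898 + 0x2637 = 0x0CECF
  0xCECF + 0x1A00 = 0x0E8CF
  0xE8CF + 0x26D5 = 0x10FA4 → wrap carry → 0x0FA5
One's-complement sum = 0x0FA5.
Checksum = ~0x0FA5 & 0xFFFF = 0xF05A.

F05A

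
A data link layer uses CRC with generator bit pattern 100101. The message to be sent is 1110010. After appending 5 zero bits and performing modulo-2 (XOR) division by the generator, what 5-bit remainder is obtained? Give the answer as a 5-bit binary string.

Append 5 zeros: 111001000000. Divide by 100101 (XOR where the leading bit is 1):
  pos 0: 111001 XOR 100101 = 011100
  pos 1: 111000 XOR 100101 = 011101
  pos 2: 111010 XOR 100101 = 011111
  pos 3: 111110 XOR 100101 = 011011
  pos 4: 110110 XOR 100101 = 010011
  pos 5: 100110 XOR 100101 = 000011
Remainder (last 5 bits) = 00110. This is the CRC / FCS.

00110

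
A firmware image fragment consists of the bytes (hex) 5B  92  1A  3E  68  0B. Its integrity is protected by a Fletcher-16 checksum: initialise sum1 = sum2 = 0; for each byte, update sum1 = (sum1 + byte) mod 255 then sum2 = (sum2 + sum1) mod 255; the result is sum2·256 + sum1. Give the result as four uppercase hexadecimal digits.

00B9

Running sums (mod 255):
  after byte 0 (5B): sum1=91, sum2=91
  after byte 1 (92): sum1=237, sum2=73
  after byte 2 (1A): sum1=8, sum2=81
  after byte 3 (3E): sum1=70, sum2=151
  after byte 4 (68): sum1=174, sum2=70
  after byte 5 (0B): sum1=185, sum2=0
Checksum = sum2·256 + sum1 = 0·256 + 185 = 185 = 0x00B9.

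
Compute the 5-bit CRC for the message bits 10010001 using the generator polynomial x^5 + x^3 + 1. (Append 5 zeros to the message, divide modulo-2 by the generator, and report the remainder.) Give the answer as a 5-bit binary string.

01010

Append 5 zeros: 1001000100000. Divide by 101001 (XOR where the leading bit is 1):
  pos 0: 100100 XOR 101001 = 001101
  pos 2: 110101 XOR 101001 = 011100
  pos 3: 111000 XOR 101001 = 010001
  pos 4: 100010 XOR 101001 = 001011
  pos 6: 101100 XOR 101001 = 000101
Remainder (last 5 bits) = 01010. This is the CRC / FCS.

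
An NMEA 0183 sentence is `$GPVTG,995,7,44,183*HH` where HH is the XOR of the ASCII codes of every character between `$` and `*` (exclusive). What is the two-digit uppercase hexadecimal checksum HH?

XOR the ASCII codes of the payload characters:
  'G' = 0x47 → acc = 0x47
  'P' = 0x50 → acc = 0x17
  'V' = 0x56 → acc = 0x41
  'T' = 0x54 → acc = 0x15
  'G' = 0x47 → acc = 0x52
  ',' = 0x2C → acc = 0x7E
  '9' = 0x39 → acc = 0x47
  '9' = 0x39 → acc = 0x7E
  '5' = 0x35 → acc = 0x4B
  ',' = 0x2C → acc = 0x67
  '7' = 0x37 → acc = 0x50
  ',' = 0x2C → acc = 0x7C
  '4' = 0x34 → acc = 0x48
  '4' = 0x34 → acc = 0x7C
  ',' = 0x2C → acc = 0x50
  '1' = 0x31 → acc = 0x61
  '8' = 0x38 → acc = 0x59
  '3' = 0x33 → acc = 0x6A
Checksum = 0x6A.

6A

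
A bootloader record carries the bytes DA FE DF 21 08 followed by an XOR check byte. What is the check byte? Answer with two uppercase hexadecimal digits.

XOR the bytes together:
  start with 0xDA
  0xDA ⊕ 0xFE = 0x24
  0x24 ⊕ 0xDF = 0xFB
  0xFB ⊕ 0x21 = 0xDA
  0xDA ⊕ 0x08 = 0xD2

D2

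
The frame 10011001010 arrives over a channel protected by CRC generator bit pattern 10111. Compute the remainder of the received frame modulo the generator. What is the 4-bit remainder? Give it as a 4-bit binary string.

1000

Modulo-2 division of 10011001010 by 10111:
  pos 0: 10011 XOR 10111 = 00100
  pos 2: 10000 XOR 10111 = 00111
  pos 4: 11110 XOR 10111 = 01001
  pos 5: 10011 XOR 10111 = 00100
Remainder = 1000 (nonzero — an error is detected).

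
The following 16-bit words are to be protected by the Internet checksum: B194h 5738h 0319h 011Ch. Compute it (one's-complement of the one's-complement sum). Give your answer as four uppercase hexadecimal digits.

F2FD

One's-complement addition (fold any carry out of bit 15 back into bit 0):
  0xB194 + 0x5738 = 0x108CC → wrap carry → 0x08CD
  0x08CD + 0x0319 = 0x00BE6
  0x0BE6 + 0x011C = 0x00D02
One's-complement sum = 0x0D02.
Checksum = ~0x0D02 & 0xFFFF = 0xF2FD.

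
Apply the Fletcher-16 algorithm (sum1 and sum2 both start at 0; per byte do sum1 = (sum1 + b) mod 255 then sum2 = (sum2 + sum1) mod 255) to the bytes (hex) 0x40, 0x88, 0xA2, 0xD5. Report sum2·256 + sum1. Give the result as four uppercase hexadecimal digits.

B541

Running sums (mod 255):
  after byte 0 (0x40): sum1=64, sum2=64
  after byte 1 (0x88): sum1=200, sum2=9
  after byte 2 (0xA2): sum1=107, sum2=116
  after byte 3 (0xD5): sum1=65, sum2=181
Checksum = sum2·256 + sum1 = 181·256 + 65 = 46401 = 0xB541.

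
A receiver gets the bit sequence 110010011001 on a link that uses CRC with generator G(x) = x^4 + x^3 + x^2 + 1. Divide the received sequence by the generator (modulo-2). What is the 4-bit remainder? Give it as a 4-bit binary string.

0000

Modulo-2 division of 110010011001 by 11101:
  pos 0: 11001 XOR 11101 = 00100
  pos 2: 10000 XOR 11101 = 01101
  pos 3: 11011 XOR 11101 = 00110
  pos 5: 11010 XOR 11101 = 00111
  pos 7: 11101 XOR 11101 = 00000
Remainder = 0000 (zero — the frame passes the CRC check).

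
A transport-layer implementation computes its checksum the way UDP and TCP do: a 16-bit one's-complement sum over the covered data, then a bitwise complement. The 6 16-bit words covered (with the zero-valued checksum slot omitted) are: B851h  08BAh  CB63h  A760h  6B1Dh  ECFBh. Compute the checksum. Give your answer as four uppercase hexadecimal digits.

7416

One's-complement addition (fold any carry out of bit 15 back into bit 0):
  0xB851 + 0x08BA = 0x0C10B
  0xC10B + 0xCB63 = 0x18C6E → wrap carry → 0x8C6F
  0x8C6F + 0xA760 = 0x133CF → wrap carry → 0x33D0
  0x33D0 + 0x6B1D = 0x09EED
  0x9EED + 0xECFB = 0x18BE8 → wrap carry → 0x8BE9
One's-complement sum = 0x8BE9.
Checksum = ~0x8BE9 & 0xFFFF = 0x7416.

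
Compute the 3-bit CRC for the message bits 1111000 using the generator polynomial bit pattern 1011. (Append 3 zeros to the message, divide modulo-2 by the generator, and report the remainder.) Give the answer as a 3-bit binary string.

Append 3 zeros: 1111000000. Divide by 1011 (XOR where the leading bit is 1):
  pos 0: 1111 XOR 1011 = 0100
  pos 1: 1000 XOR 1011 = 0011
  pos 3: 1100 XOR 1011 = 0111
  pos 4: 1110 XOR 1011 = 0101
  pos 5: 1010 XOR 1011 = 0001
Remainder (last 3 bits) = 010. This is the CRC / FCS.

010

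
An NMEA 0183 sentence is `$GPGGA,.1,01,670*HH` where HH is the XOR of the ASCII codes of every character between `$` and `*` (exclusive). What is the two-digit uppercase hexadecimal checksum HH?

XOR the ASCII codes of the payload characters:
  'G' = 0x47 → acc = 0x47
  'P' = 0x50 → acc = 0x17
  'G' = 0x47 → acc = 0x50
  'G' = 0x47 → acc = 0x17
  'A' = 0x41 → acc = 0x56
  ',' = 0x2C → acc = 0x7A
  '.' = 0x2E → acc = 0x54
  '1' = 0x31 → acc = 0x65
  ',' = 0x2C → acc = 0x49
  '0' = 0x30 → acc = 0x79
  '1' = 0x31 → acc = 0x48
  ',' = 0x2C → acc = 0x64
  '6' = 0x36 → acc = 0x52
  '7' = 0x37 → acc = 0x65
  '0' = 0x30 → acc = 0x55
Checksum = 0x55.

55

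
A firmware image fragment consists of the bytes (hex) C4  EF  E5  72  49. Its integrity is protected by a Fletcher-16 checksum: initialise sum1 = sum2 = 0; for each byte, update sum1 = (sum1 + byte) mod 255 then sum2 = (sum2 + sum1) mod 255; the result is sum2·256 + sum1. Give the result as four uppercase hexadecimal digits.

Running sums (mod 255):
  after byte 0 (C4): sum1=196, sum2=196
  after byte 1 (EF): sum1=180, sum2=121
  after byte 2 (E5): sum1=154, sum2=20
  after byte 3 (72): sum1=13, sum2=33
  after byte 4 (49): sum1=86, sum2=119
Checksum = sum2·256 + sum1 = 119·256 + 86 = 30550 = 0x7756.

7756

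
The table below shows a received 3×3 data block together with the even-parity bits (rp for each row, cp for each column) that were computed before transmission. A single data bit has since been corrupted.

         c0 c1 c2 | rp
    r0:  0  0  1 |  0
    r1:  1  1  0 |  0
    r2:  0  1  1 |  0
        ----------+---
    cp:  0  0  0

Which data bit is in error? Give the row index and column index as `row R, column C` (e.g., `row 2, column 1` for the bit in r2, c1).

row 0, column 0

Recompute each row's even parity and compare to rp:
  r0: data parity 1, sent rp 0 → mismatch
  r1: data parity 0, sent rp 0 → ok
  r2: data parity 0, sent rp 0 → ok
Recompute each column's even parity and compare to cp:
  c0: data parity 1, sent cp 0 → mismatch
  c1: data parity 0, sent cp 0 → ok
  c2: data parity 0, sent cp 0 → ok
Exactly one row (r0) and one column (c0) fail → the flipped bit is at their intersection.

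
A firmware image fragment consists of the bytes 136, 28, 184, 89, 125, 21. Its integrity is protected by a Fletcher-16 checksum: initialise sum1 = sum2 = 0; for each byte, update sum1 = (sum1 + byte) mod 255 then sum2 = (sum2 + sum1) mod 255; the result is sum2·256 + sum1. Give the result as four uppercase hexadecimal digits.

BE49

Running sums (mod 255):
  after byte 0 (136): sum1=136, sum2=136
  after byte 1 (28): sum1=164, sum2=45
  after byte 2 (184): sum1=93, sum2=138
  after byte 3 (89): sum1=182, sum2=65
  after byte 4 (125): sum1=52, sum2=117
  after byte 5 (21): sum1=73, sum2=190
Checksum = sum2·256 + sum1 = 190·256 + 73 = 48713 = 0xBE49.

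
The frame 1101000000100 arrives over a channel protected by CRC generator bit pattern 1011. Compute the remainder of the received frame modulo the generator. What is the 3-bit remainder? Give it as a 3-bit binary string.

Modulo-2 division of 1101000000100 by 1011:
  pos 0: 1101 XOR 1011 = 0110
  pos 1: 1100 XOR 1011 = 0111
  pos 2: 1110 XOR 1011 = 0101
  pos 3: 1010 XOR 1011 = 0001
  pos 6: 1000 XOR 1011 = 0011
  pos 8: 1110 XOR 1011 = 0101
  pos 9: 1010 XOR 1011 = 0001
Remainder = 001 (nonzero — an error is detected).

001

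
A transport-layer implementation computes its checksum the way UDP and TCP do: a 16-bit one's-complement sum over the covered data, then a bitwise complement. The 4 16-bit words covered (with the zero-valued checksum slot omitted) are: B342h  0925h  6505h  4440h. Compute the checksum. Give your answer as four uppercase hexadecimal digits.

One's-complement addition (fold any carry out of bit 15 back into bit 0):
  0xB342 + 0x0925 = 0x0BC67
  0xBC67 + 0x6505 = 0x1216C → wrap carry → 0x216D
  0x216D + 0x4440 = 0x065AD
One's-complement sum = 0x65AD.
Checksum = ~0x65AD & 0xFFFF = 0x9A52.

9A52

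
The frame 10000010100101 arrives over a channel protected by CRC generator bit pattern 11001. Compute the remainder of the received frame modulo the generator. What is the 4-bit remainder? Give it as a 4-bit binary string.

1111

Modulo-2 division of 10000010100101 by 11001:
  pos 0: 10000 XOR 11001 = 01001
  pos 1: 10010 XOR 11001 = 01011
  pos 2: 10111 XOR 11001 = 01110
  pos 3: 11100 XOR 11001 = 00101
  pos 5: 10110 XOR 11001 = 01111
  pos 6: 11110 XOR 11001 = 00111
  pos 8: 11110 XOR 11001 = 00111
Remainder = 1111 (nonzero — an error is detected).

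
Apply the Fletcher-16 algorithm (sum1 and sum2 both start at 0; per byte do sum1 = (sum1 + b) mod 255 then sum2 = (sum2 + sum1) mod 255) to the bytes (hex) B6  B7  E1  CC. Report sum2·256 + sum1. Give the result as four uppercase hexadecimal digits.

Running sums (mod 255):
  after byte 0 (B6): sum1=182, sum2=182
  after byte 1 (B7): sum1=110, sum2=37
  after byte 2 (E1): sum1=80, sum2=117
  after byte 3 (CC): sum1=29, sum2=146
Checksum = sum2·256 + sum1 = 146·256 + 29 = 37405 = 0x921D.

921D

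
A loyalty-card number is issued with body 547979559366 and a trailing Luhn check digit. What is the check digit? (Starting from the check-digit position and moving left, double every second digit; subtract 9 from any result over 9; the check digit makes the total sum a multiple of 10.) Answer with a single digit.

5

Partial digits right→left: 6 6 3 9 5 5 9 7 9 7 4 5
Double every second digit counting from the check-digit position (so the 1st, 3rd, 5th, ... of the partial from the right).
  doubled (with −9 where >9): 3 6 1 9 9 8 → sum 36
  kept as-is: 6 9 5 7 7 5 → sum 39
Total = 36 + 39 = 75.
Check digit = (10 − (75 mod 10)) mod 10 = 5.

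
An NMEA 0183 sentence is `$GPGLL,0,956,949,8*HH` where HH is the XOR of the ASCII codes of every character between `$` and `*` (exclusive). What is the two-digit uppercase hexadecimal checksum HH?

XOR the ASCII codes of the payload characters:
  'G' = 0x47 → acc = 0x47
  'P' = 0x50 → acc = 0x17
  'G' = 0x47 → acc = 0x50
  'L' = 0x4C → acc = 0x1C
  'L' = 0x4C → acc = 0x50
  ',' = 0x2C → acc = 0x7C
  '0' = 0x30 → acc = 0x4C
  ',' = 0x2C → acc = 0x60
  '9' = 0x39 → acc = 0x59
  '5' = 0x35 → acc = 0x6C
  '6' = 0x36 → acc = 0x5A
  ',' = 0x2C → acc = 0x76
  '9' = 0x39 → acc = 0x4F
  '4' = 0x34 → acc = 0x7B
  '9' = 0x39 → acc = 0x42
  ',' = 0x2C → acc = 0x6E
  '8' = 0x38 → acc = 0x56
Checksum = 0x56.

56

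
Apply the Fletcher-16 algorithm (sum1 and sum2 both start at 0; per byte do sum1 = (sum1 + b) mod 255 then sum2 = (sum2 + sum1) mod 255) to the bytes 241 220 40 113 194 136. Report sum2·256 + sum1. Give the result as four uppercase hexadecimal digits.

FEB3

Running sums (mod 255):
  after byte 0 (241): sum1=241, sum2=241
  after byte 1 (220): sum1=206, sum2=192
  after byte 2 (40): sum1=246, sum2=183
  after byte 3 (113): sum1=104, sum2=32
  after byte 4 (194): sum1=43, sum2=75
  after byte 5 (136): sum1=179, sum2=254
Checksum = sum2·256 + sum1 = 254·256 + 179 = 65203 = 0xFEB3.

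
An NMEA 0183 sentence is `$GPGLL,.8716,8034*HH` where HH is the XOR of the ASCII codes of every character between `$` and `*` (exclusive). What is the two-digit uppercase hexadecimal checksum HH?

79

XOR the ASCII codes of the payload characters:
  'G' = 0x47 → acc = 0x47
  'P' = 0x50 → acc = 0x17
  'G' = 0x47 → acc = 0x50
  'L' = 0x4C → acc = 0x1C
  'L' = 0x4C → acc = 0x50
  ',' = 0x2C → acc = 0x7C
  '.' = 0x2E → acc = 0x52
  '8' = 0x38 → acc = 0x6A
  '7' = 0x37 → acc = 0x5D
  '1' = 0x31 → acc = 0x6C
  '6' = 0x36 → acc = 0x5A
  ',' = 0x2C → acc = 0x76
  '8' = 0x38 → acc = 0x4E
  '0' = 0x30 → acc = 0x7E
  '3' = 0x33 → acc = 0x4D
  '4' = 0x34 → acc = 0x79
Checksum = 0x79.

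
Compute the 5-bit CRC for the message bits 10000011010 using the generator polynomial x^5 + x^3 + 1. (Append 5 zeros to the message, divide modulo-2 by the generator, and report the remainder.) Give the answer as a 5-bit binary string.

Append 5 zeros: 1000001101000000. Divide by 101001 (XOR where the leading bit is 1):
  pos 0: 100000 XOR 101001 = 001001
  pos 2: 100111 XOR 101001 = 001110
  pos 4: 111001 XOR 101001 = 010000
  pos 5: 100000 XOR 101001 = 001001
  pos 7: 100100 XOR 101001 = 001101
  pos 9: 110100 XOR 101001 = 011101
  pos 10: 111010 XOR 101001 = 010011
Remainder (last 5 bits) = 10011. This is the CRC / FCS.

10011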